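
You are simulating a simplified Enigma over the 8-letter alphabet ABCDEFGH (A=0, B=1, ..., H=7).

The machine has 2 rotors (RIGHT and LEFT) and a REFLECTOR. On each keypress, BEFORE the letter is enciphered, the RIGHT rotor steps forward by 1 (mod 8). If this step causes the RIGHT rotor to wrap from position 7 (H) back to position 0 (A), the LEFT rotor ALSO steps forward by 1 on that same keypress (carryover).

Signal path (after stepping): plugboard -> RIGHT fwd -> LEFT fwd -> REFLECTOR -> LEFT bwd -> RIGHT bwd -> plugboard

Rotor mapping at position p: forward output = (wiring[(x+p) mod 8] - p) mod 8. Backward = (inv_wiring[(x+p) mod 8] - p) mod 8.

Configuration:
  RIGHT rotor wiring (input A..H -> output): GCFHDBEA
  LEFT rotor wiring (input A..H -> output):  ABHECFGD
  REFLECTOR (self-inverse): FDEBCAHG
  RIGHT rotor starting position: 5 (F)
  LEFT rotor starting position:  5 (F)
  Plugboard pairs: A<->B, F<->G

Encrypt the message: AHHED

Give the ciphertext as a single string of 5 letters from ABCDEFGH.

Answer: BGGBA

Derivation:
Char 1 ('A'): step: R->6, L=5; A->plug->B->R->C->L->G->refl->H->L'->G->R'->A->plug->B
Char 2 ('H'): step: R->7, L=5; H->plug->H->R->F->L->C->refl->E->L'->E->R'->F->plug->G
Char 3 ('H'): step: R->0, L->6 (L advanced); H->plug->H->R->A->L->A->refl->F->L'->B->R'->F->plug->G
Char 4 ('E'): step: R->1, L=6; E->plug->E->R->A->L->A->refl->F->L'->B->R'->A->plug->B
Char 5 ('D'): step: R->2, L=6; D->plug->D->R->H->L->H->refl->G->L'->F->R'->B->plug->A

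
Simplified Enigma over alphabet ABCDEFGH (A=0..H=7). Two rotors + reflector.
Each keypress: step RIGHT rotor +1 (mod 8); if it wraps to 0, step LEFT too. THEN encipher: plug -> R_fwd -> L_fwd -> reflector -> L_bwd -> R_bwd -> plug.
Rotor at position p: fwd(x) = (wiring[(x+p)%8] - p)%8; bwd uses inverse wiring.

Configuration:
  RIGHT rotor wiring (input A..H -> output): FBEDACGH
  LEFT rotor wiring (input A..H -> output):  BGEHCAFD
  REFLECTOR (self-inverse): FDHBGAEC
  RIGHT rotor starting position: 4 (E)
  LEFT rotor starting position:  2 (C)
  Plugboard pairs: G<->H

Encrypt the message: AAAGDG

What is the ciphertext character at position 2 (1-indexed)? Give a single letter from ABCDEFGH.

Char 1 ('A'): step: R->5, L=2; A->plug->A->R->F->L->B->refl->D->L'->E->R'->E->plug->E
Char 2 ('A'): step: R->6, L=2; A->plug->A->R->A->L->C->refl->H->L'->G->R'->E->plug->E

E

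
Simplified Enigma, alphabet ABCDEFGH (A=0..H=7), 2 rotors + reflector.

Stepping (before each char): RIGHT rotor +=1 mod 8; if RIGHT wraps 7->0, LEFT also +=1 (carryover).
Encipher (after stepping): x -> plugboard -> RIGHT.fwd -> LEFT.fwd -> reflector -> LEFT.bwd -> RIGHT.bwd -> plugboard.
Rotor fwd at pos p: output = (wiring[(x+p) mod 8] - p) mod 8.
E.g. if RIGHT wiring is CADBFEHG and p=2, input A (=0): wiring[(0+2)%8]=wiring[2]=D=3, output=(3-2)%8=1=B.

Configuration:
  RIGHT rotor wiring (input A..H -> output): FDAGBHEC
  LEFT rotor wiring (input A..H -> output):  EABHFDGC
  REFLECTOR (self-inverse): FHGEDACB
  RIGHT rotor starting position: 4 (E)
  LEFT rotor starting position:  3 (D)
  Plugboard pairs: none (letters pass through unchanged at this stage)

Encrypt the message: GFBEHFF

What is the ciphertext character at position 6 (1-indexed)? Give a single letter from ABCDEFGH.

Char 1 ('G'): step: R->5, L=3; G->plug->G->R->B->L->C->refl->G->L'->H->R'->B->plug->B
Char 2 ('F'): step: R->6, L=3; F->plug->F->R->A->L->E->refl->D->L'->D->R'->G->plug->G
Char 3 ('B'): step: R->7, L=3; B->plug->B->R->G->L->F->refl->A->L'->C->R'->F->plug->F
Char 4 ('E'): step: R->0, L->4 (L advanced); E->plug->E->R->B->L->H->refl->B->L'->A->R'->C->plug->C
Char 5 ('H'): step: R->1, L=4; H->plug->H->R->E->L->A->refl->F->L'->G->R'->E->plug->E
Char 6 ('F'): step: R->2, L=4; F->plug->F->R->A->L->B->refl->H->L'->B->R'->H->plug->H

H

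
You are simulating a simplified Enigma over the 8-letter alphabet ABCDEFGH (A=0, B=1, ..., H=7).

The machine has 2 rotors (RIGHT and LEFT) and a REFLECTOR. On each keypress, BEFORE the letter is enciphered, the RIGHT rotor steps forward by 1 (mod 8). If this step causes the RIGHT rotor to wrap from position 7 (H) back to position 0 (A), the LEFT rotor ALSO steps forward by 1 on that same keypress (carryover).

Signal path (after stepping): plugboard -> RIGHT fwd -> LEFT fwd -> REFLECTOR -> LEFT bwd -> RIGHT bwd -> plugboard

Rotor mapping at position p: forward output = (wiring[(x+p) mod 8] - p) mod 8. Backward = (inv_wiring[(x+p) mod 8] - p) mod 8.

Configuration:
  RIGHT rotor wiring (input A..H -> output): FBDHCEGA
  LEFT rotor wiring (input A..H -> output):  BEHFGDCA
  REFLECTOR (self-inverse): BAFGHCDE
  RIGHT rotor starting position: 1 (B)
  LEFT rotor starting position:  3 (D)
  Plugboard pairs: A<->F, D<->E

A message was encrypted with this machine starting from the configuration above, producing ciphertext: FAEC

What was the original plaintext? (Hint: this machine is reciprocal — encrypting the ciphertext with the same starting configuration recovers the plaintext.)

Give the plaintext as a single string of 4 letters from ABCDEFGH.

Answer: BGBF

Derivation:
Char 1 ('F'): step: R->2, L=3; F->plug->A->R->B->L->D->refl->G->L'->F->R'->B->plug->B
Char 2 ('A'): step: R->3, L=3; A->plug->F->R->C->L->A->refl->B->L'->G->R'->G->plug->G
Char 3 ('E'): step: R->4, L=3; E->plug->D->R->E->L->F->refl->C->L'->A->R'->B->plug->B
Char 4 ('C'): step: R->5, L=3; C->plug->C->R->D->L->H->refl->E->L'->H->R'->A->plug->F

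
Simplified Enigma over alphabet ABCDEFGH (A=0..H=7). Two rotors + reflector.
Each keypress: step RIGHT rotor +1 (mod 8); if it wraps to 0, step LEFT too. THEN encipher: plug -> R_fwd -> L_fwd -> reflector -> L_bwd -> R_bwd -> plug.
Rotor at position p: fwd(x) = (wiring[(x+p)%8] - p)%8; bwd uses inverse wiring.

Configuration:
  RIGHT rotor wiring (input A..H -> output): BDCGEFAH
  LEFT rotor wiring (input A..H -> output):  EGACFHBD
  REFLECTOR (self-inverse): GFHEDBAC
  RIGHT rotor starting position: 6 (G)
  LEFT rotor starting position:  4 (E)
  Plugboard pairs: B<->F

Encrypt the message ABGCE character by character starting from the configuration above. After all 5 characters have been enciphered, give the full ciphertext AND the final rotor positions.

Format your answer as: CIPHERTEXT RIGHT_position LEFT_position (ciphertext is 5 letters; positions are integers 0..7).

Char 1 ('A'): step: R->7, L=4; A->plug->A->R->A->L->B->refl->F->L'->C->R'->B->plug->F
Char 2 ('B'): step: R->0, L->5 (L advanced); B->plug->F->R->F->L->D->refl->E->L'->B->R'->A->plug->A
Char 3 ('G'): step: R->1, L=5; G->plug->G->R->G->L->F->refl->B->L'->E->R'->E->plug->E
Char 4 ('C'): step: R->2, L=5; C->plug->C->R->C->L->G->refl->A->L'->H->R'->G->plug->G
Char 5 ('E'): step: R->3, L=5; E->plug->E->R->E->L->B->refl->F->L'->G->R'->F->plug->B
Final: ciphertext=FAEGB, RIGHT=3, LEFT=5

Answer: FAEGB 3 5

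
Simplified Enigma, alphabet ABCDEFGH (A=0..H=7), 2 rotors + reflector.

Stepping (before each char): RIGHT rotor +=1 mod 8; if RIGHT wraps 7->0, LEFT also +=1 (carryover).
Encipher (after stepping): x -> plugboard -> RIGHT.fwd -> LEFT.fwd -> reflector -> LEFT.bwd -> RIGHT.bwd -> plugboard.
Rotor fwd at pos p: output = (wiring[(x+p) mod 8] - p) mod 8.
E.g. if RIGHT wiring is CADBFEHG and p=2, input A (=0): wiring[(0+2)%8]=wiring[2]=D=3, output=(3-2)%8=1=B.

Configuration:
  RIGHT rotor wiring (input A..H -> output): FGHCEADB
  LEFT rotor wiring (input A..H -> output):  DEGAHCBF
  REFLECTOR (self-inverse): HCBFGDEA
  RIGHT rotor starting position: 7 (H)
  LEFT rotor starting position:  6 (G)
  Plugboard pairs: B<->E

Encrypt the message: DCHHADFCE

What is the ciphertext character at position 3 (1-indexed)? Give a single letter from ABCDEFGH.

Char 1 ('D'): step: R->0, L->7 (L advanced); D->plug->D->R->C->L->F->refl->D->L'->G->R'->B->plug->E
Char 2 ('C'): step: R->1, L=7; C->plug->C->R->B->L->E->refl->G->L'->A->R'->G->plug->G
Char 3 ('H'): step: R->2, L=7; H->plug->H->R->E->L->B->refl->C->L'->H->R'->F->plug->F

F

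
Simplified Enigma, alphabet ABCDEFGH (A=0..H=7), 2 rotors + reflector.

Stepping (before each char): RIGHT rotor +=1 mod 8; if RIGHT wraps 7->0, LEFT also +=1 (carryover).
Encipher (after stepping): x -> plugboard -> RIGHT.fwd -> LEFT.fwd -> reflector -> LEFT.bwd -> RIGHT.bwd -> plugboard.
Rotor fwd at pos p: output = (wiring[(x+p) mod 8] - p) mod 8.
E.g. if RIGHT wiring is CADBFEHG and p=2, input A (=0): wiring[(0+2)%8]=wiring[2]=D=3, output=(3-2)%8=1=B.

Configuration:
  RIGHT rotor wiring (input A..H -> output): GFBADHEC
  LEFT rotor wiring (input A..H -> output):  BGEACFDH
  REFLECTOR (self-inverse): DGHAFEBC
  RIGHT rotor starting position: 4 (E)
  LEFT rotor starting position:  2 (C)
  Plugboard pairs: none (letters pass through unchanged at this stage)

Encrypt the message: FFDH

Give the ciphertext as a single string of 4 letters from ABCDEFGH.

Answer: DEAC

Derivation:
Char 1 ('F'): step: R->5, L=2; F->plug->F->R->E->L->B->refl->G->L'->B->R'->D->plug->D
Char 2 ('F'): step: R->6, L=2; F->plug->F->R->C->L->A->refl->D->L'->D->R'->E->plug->E
Char 3 ('D'): step: R->7, L=2; D->plug->D->R->C->L->A->refl->D->L'->D->R'->A->plug->A
Char 4 ('H'): step: R->0, L->3 (L advanced); H->plug->H->R->C->L->C->refl->H->L'->B->R'->C->plug->C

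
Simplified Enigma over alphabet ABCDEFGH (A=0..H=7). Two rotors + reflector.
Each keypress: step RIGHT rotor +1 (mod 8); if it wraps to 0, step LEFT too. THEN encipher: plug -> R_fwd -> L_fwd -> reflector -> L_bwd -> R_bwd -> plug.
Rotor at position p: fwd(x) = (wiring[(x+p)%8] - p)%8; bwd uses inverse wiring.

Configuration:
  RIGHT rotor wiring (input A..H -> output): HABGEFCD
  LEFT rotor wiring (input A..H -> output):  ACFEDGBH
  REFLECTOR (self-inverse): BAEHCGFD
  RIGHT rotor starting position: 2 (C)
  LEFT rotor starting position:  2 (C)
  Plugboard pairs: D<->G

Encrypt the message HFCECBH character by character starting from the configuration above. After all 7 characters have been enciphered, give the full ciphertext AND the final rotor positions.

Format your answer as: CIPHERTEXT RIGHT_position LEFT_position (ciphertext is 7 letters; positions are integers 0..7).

Answer: DABCHCD 1 3

Derivation:
Char 1 ('H'): step: R->3, L=2; H->plug->H->R->G->L->G->refl->F->L'->F->R'->G->plug->D
Char 2 ('F'): step: R->4, L=2; F->plug->F->R->E->L->H->refl->D->L'->A->R'->A->plug->A
Char 3 ('C'): step: R->5, L=2; C->plug->C->R->G->L->G->refl->F->L'->F->R'->B->plug->B
Char 4 ('E'): step: R->6, L=2; E->plug->E->R->D->L->E->refl->C->L'->B->R'->C->plug->C
Char 5 ('C'): step: R->7, L=2; C->plug->C->R->B->L->C->refl->E->L'->D->R'->H->plug->H
Char 6 ('B'): step: R->0, L->3 (L advanced); B->plug->B->R->A->L->B->refl->A->L'->B->R'->C->plug->C
Char 7 ('H'): step: R->1, L=3; H->plug->H->R->G->L->H->refl->D->L'->C->R'->G->plug->D
Final: ciphertext=DABCHCD, RIGHT=1, LEFT=3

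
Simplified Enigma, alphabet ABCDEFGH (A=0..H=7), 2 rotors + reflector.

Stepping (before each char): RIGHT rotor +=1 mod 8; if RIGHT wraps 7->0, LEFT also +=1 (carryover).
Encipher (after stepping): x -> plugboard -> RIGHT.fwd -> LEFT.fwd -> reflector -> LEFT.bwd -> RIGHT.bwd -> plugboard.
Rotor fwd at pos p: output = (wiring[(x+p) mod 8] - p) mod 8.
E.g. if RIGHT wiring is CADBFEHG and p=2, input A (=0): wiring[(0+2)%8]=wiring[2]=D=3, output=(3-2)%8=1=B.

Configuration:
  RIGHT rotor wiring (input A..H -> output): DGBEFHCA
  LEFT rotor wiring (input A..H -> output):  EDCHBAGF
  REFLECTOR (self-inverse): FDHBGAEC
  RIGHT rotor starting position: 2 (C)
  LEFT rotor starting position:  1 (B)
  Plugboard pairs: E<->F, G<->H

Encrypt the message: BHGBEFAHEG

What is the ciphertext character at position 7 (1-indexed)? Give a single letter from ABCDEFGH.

Char 1 ('B'): step: R->3, L=1; B->plug->B->R->C->L->G->refl->E->L'->G->R'->H->plug->G
Char 2 ('H'): step: R->4, L=1; H->plug->G->R->F->L->F->refl->A->L'->D->R'->B->plug->B
Char 3 ('G'): step: R->5, L=1; G->plug->H->R->A->L->C->refl->H->L'->E->R'->F->plug->E
Char 4 ('B'): step: R->6, L=1; B->plug->B->R->C->L->G->refl->E->L'->G->R'->F->plug->E
Char 5 ('E'): step: R->7, L=1; E->plug->F->R->G->L->E->refl->G->L'->C->R'->D->plug->D
Char 6 ('F'): step: R->0, L->2 (L advanced); F->plug->E->R->F->L->D->refl->B->L'->H->R'->F->plug->E
Char 7 ('A'): step: R->1, L=2; A->plug->A->R->F->L->D->refl->B->L'->H->R'->G->plug->H

H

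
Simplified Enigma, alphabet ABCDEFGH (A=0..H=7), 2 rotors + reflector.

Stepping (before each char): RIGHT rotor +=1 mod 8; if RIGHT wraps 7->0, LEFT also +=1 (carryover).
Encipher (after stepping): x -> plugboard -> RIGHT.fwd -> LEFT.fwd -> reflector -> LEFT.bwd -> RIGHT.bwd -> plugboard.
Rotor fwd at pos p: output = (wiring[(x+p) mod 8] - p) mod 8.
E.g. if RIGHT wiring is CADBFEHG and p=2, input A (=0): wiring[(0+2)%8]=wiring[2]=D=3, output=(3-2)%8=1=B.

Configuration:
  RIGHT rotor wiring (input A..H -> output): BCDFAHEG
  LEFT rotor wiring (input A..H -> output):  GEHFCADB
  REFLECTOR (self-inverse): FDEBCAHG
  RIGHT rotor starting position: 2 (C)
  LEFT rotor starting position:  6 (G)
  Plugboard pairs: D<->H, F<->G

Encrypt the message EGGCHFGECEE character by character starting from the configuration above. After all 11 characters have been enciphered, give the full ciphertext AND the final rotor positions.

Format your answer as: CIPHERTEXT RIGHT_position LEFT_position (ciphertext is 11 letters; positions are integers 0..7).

Char 1 ('E'): step: R->3, L=6; E->plug->E->R->D->L->G->refl->H->L'->F->R'->B->plug->B
Char 2 ('G'): step: R->4, L=6; G->plug->F->R->G->L->E->refl->C->L'->H->R'->G->plug->F
Char 3 ('G'): step: R->5, L=6; G->plug->F->R->G->L->E->refl->C->L'->H->R'->B->plug->B
Char 4 ('C'): step: R->6, L=6; C->plug->C->R->D->L->G->refl->H->L'->F->R'->E->plug->E
Char 5 ('H'): step: R->7, L=6; H->plug->D->R->E->L->B->refl->D->L'->B->R'->F->plug->G
Char 6 ('F'): step: R->0, L->7 (L advanced); F->plug->G->R->E->L->G->refl->H->L'->B->R'->A->plug->A
Char 7 ('G'): step: R->1, L=7; G->plug->F->R->D->L->A->refl->F->L'->C->R'->B->plug->B
Char 8 ('E'): step: R->2, L=7; E->plug->E->R->C->L->F->refl->A->L'->D->R'->B->plug->B
Char 9 ('C'): step: R->3, L=7; C->plug->C->R->E->L->G->refl->H->L'->B->R'->D->plug->H
Char 10 ('E'): step: R->4, L=7; E->plug->E->R->F->L->D->refl->B->L'->G->R'->F->plug->G
Char 11 ('E'): step: R->5, L=7; E->plug->E->R->F->L->D->refl->B->L'->G->R'->F->plug->G
Final: ciphertext=BFBEGABBHGG, RIGHT=5, LEFT=7

Answer: BFBEGABBHGG 5 7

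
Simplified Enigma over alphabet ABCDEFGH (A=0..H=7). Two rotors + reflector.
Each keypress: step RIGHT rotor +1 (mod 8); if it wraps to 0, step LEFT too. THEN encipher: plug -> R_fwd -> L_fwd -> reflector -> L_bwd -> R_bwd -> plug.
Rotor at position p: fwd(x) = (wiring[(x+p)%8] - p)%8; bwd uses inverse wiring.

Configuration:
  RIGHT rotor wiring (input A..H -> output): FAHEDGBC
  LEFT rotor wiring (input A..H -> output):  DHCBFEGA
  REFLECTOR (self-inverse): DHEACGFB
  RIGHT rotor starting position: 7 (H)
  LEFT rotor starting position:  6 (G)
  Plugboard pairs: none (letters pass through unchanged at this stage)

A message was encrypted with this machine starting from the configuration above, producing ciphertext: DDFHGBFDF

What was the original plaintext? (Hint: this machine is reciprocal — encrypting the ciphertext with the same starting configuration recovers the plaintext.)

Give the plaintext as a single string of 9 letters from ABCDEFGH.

Char 1 ('D'): step: R->0, L->7 (L advanced); D->plug->D->R->E->L->C->refl->E->L'->B->R'->G->plug->G
Char 2 ('D'): step: R->1, L=7; D->plug->D->R->C->L->A->refl->D->L'->D->R'->C->plug->C
Char 3 ('F'): step: R->2, L=7; F->plug->F->R->A->L->B->refl->H->L'->H->R'->E->plug->E
Char 4 ('H'): step: R->3, L=7; H->plug->H->R->E->L->C->refl->E->L'->B->R'->A->plug->A
Char 5 ('G'): step: R->4, L=7; G->plug->G->R->D->L->D->refl->A->L'->C->R'->B->plug->B
Char 6 ('B'): step: R->5, L=7; B->plug->B->R->E->L->C->refl->E->L'->B->R'->A->plug->A
Char 7 ('F'): step: R->6, L=7; F->plug->F->R->G->L->F->refl->G->L'->F->R'->G->plug->G
Char 8 ('D'): step: R->7, L=7; D->plug->D->R->A->L->B->refl->H->L'->H->R'->G->plug->G
Char 9 ('F'): step: R->0, L->0 (L advanced); F->plug->F->R->G->L->G->refl->F->L'->E->R'->D->plug->D

Answer: GCEABAGGD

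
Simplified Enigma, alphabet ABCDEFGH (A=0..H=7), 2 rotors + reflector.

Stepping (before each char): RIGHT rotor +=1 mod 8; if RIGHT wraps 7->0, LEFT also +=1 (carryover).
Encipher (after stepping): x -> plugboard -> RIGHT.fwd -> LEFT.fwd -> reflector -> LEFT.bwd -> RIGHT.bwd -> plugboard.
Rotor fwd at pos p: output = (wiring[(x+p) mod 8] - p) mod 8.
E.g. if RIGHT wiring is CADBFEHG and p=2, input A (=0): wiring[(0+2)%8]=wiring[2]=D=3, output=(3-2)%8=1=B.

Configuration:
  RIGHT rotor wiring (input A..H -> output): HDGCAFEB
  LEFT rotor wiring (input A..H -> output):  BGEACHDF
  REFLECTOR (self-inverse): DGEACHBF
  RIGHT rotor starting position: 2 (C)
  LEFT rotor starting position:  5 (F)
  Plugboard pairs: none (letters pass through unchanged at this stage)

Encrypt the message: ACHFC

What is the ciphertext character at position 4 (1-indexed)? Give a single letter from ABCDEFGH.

Char 1 ('A'): step: R->3, L=5; A->plug->A->R->H->L->F->refl->H->L'->F->R'->B->plug->B
Char 2 ('C'): step: R->4, L=5; C->plug->C->R->A->L->C->refl->E->L'->D->R'->E->plug->E
Char 3 ('H'): step: R->5, L=5; H->plug->H->R->D->L->E->refl->C->L'->A->R'->A->plug->A
Char 4 ('F'): step: R->6, L=5; F->plug->F->R->E->L->B->refl->G->L'->B->R'->C->plug->C

C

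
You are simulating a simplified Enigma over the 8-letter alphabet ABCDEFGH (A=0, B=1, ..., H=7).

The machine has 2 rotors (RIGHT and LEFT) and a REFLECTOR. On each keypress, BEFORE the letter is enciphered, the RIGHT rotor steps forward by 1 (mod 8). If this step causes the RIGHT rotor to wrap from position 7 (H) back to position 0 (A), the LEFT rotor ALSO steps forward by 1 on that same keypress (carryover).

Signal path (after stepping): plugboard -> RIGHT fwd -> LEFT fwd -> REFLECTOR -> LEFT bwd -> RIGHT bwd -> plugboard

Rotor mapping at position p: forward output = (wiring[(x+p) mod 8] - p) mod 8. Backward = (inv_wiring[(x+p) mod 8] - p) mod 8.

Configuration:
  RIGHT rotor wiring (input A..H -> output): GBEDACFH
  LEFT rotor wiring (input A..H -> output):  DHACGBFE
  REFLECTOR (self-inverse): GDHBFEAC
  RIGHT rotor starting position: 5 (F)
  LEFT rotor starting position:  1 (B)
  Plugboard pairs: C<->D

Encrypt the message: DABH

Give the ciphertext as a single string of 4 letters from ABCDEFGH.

Char 1 ('D'): step: R->6, L=1; D->plug->C->R->A->L->G->refl->A->L'->E->R'->H->plug->H
Char 2 ('A'): step: R->7, L=1; A->plug->A->R->A->L->G->refl->A->L'->E->R'->E->plug->E
Char 3 ('B'): step: R->0, L->2 (L advanced); B->plug->B->R->B->L->A->refl->G->L'->A->R'->E->plug->E
Char 4 ('H'): step: R->1, L=2; H->plug->H->R->F->L->C->refl->H->L'->D->R'->B->plug->B

Answer: HEEB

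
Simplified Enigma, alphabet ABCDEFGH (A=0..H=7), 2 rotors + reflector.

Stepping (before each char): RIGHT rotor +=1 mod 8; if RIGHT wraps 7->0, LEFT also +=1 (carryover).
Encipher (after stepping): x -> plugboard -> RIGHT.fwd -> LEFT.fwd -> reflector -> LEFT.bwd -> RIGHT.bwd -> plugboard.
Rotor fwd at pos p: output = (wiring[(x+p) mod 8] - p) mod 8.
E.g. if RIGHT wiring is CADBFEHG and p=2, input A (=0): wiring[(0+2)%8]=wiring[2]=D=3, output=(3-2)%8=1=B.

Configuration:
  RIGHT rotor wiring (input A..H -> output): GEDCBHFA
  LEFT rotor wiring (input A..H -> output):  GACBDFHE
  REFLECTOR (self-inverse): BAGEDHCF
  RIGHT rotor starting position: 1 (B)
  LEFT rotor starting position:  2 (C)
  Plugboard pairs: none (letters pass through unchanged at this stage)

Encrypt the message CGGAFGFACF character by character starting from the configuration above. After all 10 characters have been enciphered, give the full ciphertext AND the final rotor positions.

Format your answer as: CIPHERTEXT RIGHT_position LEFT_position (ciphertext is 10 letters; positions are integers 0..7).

Char 1 ('C'): step: R->2, L=2; C->plug->C->R->H->L->G->refl->C->L'->F->R'->D->plug->D
Char 2 ('G'): step: R->3, L=2; G->plug->G->R->B->L->H->refl->F->L'->E->R'->C->plug->C
Char 3 ('G'): step: R->4, L=2; G->plug->G->R->H->L->G->refl->C->L'->F->R'->A->plug->A
Char 4 ('A'): step: R->5, L=2; A->plug->A->R->C->L->B->refl->A->L'->A->R'->B->plug->B
Char 5 ('F'): step: R->6, L=2; F->plug->F->R->E->L->F->refl->H->L'->B->R'->H->plug->H
Char 6 ('G'): step: R->7, L=2; G->plug->G->R->A->L->A->refl->B->L'->C->R'->F->plug->F
Char 7 ('F'): step: R->0, L->3 (L advanced); F->plug->F->R->H->L->H->refl->F->L'->G->R'->A->plug->A
Char 8 ('A'): step: R->1, L=3; A->plug->A->R->D->L->E->refl->D->L'->F->R'->H->plug->H
Char 9 ('C'): step: R->2, L=3; C->plug->C->R->H->L->H->refl->F->L'->G->R'->F->plug->F
Char 10 ('F'): step: R->3, L=3; F->plug->F->R->D->L->E->refl->D->L'->F->R'->E->plug->E
Final: ciphertext=DCABHFAHFE, RIGHT=3, LEFT=3

Answer: DCABHFAHFE 3 3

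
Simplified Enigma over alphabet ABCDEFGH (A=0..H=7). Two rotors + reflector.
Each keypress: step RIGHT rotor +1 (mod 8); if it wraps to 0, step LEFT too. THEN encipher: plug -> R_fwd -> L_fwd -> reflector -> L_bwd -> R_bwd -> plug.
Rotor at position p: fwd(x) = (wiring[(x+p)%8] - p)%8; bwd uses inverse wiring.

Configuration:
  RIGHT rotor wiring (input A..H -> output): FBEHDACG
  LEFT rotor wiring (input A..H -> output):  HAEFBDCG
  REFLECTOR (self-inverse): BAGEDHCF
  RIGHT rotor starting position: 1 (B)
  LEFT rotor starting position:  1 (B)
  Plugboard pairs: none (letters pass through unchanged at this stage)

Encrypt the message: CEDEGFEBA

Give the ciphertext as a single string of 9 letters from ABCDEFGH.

Char 1 ('C'): step: R->2, L=1; C->plug->C->R->B->L->D->refl->E->L'->C->R'->A->plug->A
Char 2 ('E'): step: R->3, L=1; E->plug->E->R->D->L->A->refl->B->L'->F->R'->C->plug->C
Char 3 ('D'): step: R->4, L=1; D->plug->D->R->C->L->E->refl->D->L'->B->R'->E->plug->E
Char 4 ('E'): step: R->5, L=1; E->plug->E->R->E->L->C->refl->G->L'->H->R'->F->plug->F
Char 5 ('G'): step: R->6, L=1; G->plug->G->R->F->L->B->refl->A->L'->D->R'->D->plug->D
Char 6 ('F'): step: R->7, L=1; F->plug->F->R->E->L->C->refl->G->L'->H->R'->A->plug->A
Char 7 ('E'): step: R->0, L->2 (L advanced); E->plug->E->R->D->L->B->refl->A->L'->E->R'->C->plug->C
Char 8 ('B'): step: R->1, L=2; B->plug->B->R->D->L->B->refl->A->L'->E->R'->H->plug->H
Char 9 ('A'): step: R->2, L=2; A->plug->A->R->C->L->H->refl->F->L'->G->R'->D->plug->D

Answer: ACEFDACHD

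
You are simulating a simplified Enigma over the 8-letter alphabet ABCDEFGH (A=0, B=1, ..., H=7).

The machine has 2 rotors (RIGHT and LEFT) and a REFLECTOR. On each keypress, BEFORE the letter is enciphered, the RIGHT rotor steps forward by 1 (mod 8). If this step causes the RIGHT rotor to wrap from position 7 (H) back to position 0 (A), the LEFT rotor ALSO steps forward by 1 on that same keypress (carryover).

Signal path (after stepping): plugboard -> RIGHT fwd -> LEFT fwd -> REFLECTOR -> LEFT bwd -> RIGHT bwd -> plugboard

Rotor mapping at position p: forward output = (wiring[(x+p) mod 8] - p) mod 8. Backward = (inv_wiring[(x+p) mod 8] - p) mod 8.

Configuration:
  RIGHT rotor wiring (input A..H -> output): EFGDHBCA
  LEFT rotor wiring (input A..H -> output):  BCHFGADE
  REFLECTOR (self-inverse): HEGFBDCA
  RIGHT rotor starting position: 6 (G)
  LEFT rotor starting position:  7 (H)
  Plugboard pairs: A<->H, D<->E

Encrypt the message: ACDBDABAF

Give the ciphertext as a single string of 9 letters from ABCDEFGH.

Answer: BEGHGDACE

Derivation:
Char 1 ('A'): step: R->7, L=7; A->plug->H->R->D->L->A->refl->H->L'->F->R'->B->plug->B
Char 2 ('C'): step: R->0, L->0 (L advanced); C->plug->C->R->G->L->D->refl->F->L'->D->R'->D->plug->E
Char 3 ('D'): step: R->1, L=0; D->plug->E->R->A->L->B->refl->E->L'->H->R'->G->plug->G
Char 4 ('B'): step: R->2, L=0; B->plug->B->R->B->L->C->refl->G->L'->E->R'->A->plug->H
Char 5 ('D'): step: R->3, L=0; D->plug->E->R->F->L->A->refl->H->L'->C->R'->G->plug->G
Char 6 ('A'): step: R->4, L=0; A->plug->H->R->H->L->E->refl->B->L'->A->R'->E->plug->D
Char 7 ('B'): step: R->5, L=0; B->plug->B->R->F->L->A->refl->H->L'->C->R'->H->plug->A
Char 8 ('A'): step: R->6, L=0; A->plug->H->R->D->L->F->refl->D->L'->G->R'->C->plug->C
Char 9 ('F'): step: R->7, L=0; F->plug->F->R->A->L->B->refl->E->L'->H->R'->D->plug->E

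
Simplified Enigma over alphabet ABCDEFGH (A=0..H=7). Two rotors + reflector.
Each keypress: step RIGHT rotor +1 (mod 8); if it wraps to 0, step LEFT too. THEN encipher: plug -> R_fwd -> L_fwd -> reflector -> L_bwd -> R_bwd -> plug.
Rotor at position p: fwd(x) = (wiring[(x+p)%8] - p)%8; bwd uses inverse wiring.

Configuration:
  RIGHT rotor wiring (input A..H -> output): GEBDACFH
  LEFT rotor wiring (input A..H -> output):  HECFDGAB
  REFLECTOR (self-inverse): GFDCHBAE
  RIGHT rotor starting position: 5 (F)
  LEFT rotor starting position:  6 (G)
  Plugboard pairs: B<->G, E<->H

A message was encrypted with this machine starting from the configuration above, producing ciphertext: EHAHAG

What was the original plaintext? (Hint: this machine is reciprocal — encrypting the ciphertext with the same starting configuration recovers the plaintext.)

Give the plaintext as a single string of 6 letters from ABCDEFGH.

Char 1 ('E'): step: R->6, L=6; E->plug->H->R->E->L->E->refl->H->L'->F->R'->F->plug->F
Char 2 ('H'): step: R->7, L=6; H->plug->E->R->E->L->E->refl->H->L'->F->R'->C->plug->C
Char 3 ('A'): step: R->0, L->7 (L advanced); A->plug->A->R->G->L->H->refl->E->L'->F->R'->G->plug->B
Char 4 ('H'): step: R->1, L=7; H->plug->E->R->B->L->A->refl->G->L'->E->R'->F->plug->F
Char 5 ('A'): step: R->2, L=7; A->plug->A->R->H->L->B->refl->F->L'->C->R'->H->plug->E
Char 6 ('G'): step: R->3, L=7; G->plug->B->R->F->L->E->refl->H->L'->G->R'->H->plug->E

Answer: FCBFEE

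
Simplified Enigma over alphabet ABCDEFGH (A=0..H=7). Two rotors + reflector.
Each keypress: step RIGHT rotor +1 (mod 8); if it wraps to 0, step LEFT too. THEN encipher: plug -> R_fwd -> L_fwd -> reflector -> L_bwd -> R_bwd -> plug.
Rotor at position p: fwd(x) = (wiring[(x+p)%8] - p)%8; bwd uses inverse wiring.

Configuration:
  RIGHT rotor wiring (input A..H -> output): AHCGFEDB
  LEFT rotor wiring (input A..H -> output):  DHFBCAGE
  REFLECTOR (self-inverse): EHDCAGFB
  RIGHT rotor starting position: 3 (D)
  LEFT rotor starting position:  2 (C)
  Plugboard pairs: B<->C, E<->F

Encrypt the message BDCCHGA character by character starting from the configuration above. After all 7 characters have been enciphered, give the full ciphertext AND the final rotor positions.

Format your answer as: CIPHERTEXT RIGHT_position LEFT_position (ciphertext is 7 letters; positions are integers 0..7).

Answer: EAGEEED 2 3

Derivation:
Char 1 ('B'): step: R->4, L=2; B->plug->C->R->H->L->F->refl->G->L'->D->R'->F->plug->E
Char 2 ('D'): step: R->5, L=2; D->plug->D->R->D->L->G->refl->F->L'->H->R'->A->plug->A
Char 3 ('C'): step: R->6, L=2; C->plug->B->R->D->L->G->refl->F->L'->H->R'->G->plug->G
Char 4 ('C'): step: R->7, L=2; C->plug->B->R->B->L->H->refl->B->L'->G->R'->F->plug->E
Char 5 ('H'): step: R->0, L->3 (L advanced); H->plug->H->R->B->L->H->refl->B->L'->E->R'->F->plug->E
Char 6 ('G'): step: R->1, L=3; G->plug->G->R->A->L->G->refl->F->L'->C->R'->F->plug->E
Char 7 ('A'): step: R->2, L=3; A->plug->A->R->A->L->G->refl->F->L'->C->R'->D->plug->D
Final: ciphertext=EAGEEED, RIGHT=2, LEFT=3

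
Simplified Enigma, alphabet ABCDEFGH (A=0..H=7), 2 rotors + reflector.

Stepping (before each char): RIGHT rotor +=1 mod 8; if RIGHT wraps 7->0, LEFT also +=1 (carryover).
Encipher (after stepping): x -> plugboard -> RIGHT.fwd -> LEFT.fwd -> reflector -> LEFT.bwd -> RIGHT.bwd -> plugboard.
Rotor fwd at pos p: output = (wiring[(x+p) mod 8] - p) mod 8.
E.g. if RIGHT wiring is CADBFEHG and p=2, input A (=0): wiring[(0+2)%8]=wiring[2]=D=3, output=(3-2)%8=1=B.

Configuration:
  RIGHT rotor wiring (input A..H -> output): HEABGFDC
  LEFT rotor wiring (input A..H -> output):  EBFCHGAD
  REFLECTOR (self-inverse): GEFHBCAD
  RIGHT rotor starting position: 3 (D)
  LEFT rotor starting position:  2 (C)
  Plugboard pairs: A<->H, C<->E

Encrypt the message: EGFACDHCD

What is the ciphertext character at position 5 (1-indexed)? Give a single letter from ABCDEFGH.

Char 1 ('E'): step: R->4, L=2; E->plug->C->R->H->L->H->refl->D->L'->A->R'->F->plug->F
Char 2 ('G'): step: R->5, L=2; G->plug->G->R->E->L->G->refl->A->L'->B->R'->H->plug->A
Char 3 ('F'): step: R->6, L=2; F->plug->F->R->D->L->E->refl->B->L'->F->R'->A->plug->H
Char 4 ('A'): step: R->7, L=2; A->plug->H->R->E->L->G->refl->A->L'->B->R'->D->plug->D
Char 5 ('C'): step: R->0, L->3 (L advanced); C->plug->E->R->G->L->G->refl->A->L'->E->R'->B->plug->B

B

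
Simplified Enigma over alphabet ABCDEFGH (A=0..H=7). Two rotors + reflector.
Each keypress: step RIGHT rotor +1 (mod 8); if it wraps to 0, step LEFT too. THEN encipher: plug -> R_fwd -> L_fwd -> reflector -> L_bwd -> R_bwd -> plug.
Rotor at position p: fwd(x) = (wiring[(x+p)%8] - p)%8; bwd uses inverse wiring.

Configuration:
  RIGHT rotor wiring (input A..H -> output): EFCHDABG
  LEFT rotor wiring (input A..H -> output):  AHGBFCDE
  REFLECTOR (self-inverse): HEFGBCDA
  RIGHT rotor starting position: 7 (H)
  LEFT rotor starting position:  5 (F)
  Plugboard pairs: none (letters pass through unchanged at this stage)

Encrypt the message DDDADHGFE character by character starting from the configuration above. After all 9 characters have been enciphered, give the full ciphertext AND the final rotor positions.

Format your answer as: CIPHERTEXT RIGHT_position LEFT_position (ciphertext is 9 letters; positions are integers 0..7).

Char 1 ('D'): step: R->0, L->6 (L advanced); D->plug->D->R->H->L->E->refl->B->L'->D->R'->E->plug->E
Char 2 ('D'): step: R->1, L=6; D->plug->D->R->C->L->C->refl->F->L'->A->R'->F->plug->F
Char 3 ('D'): step: R->2, L=6; D->plug->D->R->G->L->H->refl->A->L'->E->R'->F->plug->F
Char 4 ('A'): step: R->3, L=6; A->plug->A->R->E->L->A->refl->H->L'->G->R'->D->plug->D
Char 5 ('D'): step: R->4, L=6; D->plug->D->R->C->L->C->refl->F->L'->A->R'->E->plug->E
Char 6 ('H'): step: R->5, L=6; H->plug->H->R->G->L->H->refl->A->L'->E->R'->B->plug->B
Char 7 ('G'): step: R->6, L=6; G->plug->G->R->F->L->D->refl->G->L'->B->R'->F->plug->F
Char 8 ('F'): step: R->7, L=6; F->plug->F->R->E->L->A->refl->H->L'->G->R'->C->plug->C
Char 9 ('E'): step: R->0, L->7 (L advanced); E->plug->E->R->D->L->H->refl->A->L'->C->R'->C->plug->C
Final: ciphertext=EFFDEBFCC, RIGHT=0, LEFT=7

Answer: EFFDEBFCC 0 7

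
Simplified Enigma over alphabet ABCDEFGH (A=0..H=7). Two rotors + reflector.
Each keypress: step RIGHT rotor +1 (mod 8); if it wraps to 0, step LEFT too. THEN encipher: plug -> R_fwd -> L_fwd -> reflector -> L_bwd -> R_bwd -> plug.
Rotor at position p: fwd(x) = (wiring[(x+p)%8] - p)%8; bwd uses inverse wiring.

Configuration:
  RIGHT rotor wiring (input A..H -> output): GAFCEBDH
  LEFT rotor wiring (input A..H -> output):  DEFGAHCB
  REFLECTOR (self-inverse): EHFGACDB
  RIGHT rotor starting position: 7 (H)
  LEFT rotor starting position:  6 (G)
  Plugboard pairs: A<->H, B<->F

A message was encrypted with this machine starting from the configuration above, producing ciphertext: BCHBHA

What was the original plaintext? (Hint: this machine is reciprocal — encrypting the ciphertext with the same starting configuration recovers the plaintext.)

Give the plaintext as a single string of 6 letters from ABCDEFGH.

Char 1 ('B'): step: R->0, L->7 (L advanced); B->plug->F->R->B->L->E->refl->A->L'->G->R'->A->plug->H
Char 2 ('C'): step: R->1, L=7; C->plug->C->R->B->L->E->refl->A->L'->G->R'->G->plug->G
Char 3 ('H'): step: R->2, L=7; H->plug->A->R->D->L->G->refl->D->L'->H->R'->D->plug->D
Char 4 ('B'): step: R->3, L=7; B->plug->F->R->D->L->G->refl->D->L'->H->R'->A->plug->H
Char 5 ('H'): step: R->4, L=7; H->plug->A->R->A->L->C->refl->F->L'->C->R'->E->plug->E
Char 6 ('A'): step: R->5, L=7; A->plug->H->R->H->L->D->refl->G->L'->D->R'->E->plug->E

Answer: HGDHEE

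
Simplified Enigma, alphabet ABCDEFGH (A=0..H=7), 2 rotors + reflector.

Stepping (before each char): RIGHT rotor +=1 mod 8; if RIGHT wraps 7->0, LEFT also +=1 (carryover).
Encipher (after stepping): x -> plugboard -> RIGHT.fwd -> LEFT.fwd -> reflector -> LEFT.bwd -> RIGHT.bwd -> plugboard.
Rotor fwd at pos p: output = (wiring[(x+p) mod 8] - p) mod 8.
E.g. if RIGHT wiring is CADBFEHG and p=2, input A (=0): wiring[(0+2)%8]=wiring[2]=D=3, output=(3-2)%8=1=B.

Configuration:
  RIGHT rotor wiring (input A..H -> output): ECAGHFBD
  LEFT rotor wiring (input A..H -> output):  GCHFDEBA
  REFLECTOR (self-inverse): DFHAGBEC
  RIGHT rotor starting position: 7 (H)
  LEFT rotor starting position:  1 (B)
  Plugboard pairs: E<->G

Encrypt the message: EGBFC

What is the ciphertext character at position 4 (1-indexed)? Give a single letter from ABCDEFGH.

Char 1 ('E'): step: R->0, L->2 (L advanced); E->plug->G->R->B->L->D->refl->A->L'->H->R'->E->plug->G
Char 2 ('G'): step: R->1, L=2; G->plug->E->R->E->L->H->refl->C->L'->D->R'->H->plug->H
Char 3 ('B'): step: R->2, L=2; B->plug->B->R->E->L->H->refl->C->L'->D->R'->D->plug->D
Char 4 ('F'): step: R->3, L=2; F->plug->F->R->B->L->D->refl->A->L'->H->R'->G->plug->E

E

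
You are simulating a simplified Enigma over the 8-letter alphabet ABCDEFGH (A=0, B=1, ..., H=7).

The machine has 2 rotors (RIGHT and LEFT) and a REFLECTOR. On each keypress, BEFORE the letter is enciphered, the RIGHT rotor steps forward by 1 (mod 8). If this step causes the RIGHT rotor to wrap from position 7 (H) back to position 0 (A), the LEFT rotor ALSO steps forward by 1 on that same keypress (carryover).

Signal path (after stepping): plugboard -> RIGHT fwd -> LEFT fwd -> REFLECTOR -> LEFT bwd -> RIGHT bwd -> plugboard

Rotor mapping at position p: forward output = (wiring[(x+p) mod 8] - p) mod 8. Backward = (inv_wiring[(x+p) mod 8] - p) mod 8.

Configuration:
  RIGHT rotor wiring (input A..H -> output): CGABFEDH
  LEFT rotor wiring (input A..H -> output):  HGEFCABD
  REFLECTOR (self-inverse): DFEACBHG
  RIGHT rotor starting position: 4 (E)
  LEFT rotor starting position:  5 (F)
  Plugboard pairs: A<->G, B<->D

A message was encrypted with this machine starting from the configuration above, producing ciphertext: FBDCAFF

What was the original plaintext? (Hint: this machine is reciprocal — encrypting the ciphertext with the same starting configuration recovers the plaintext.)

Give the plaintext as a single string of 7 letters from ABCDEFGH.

Char 1 ('F'): step: R->5, L=5; F->plug->F->R->D->L->C->refl->E->L'->B->R'->E->plug->E
Char 2 ('B'): step: R->6, L=5; B->plug->D->R->A->L->D->refl->A->L'->G->R'->H->plug->H
Char 3 ('D'): step: R->7, L=5; D->plug->B->R->D->L->C->refl->E->L'->B->R'->D->plug->B
Char 4 ('C'): step: R->0, L->6 (L advanced); C->plug->C->R->A->L->D->refl->A->L'->D->R'->G->plug->A
Char 5 ('A'): step: R->1, L=6; A->plug->G->R->G->L->E->refl->C->L'->H->R'->B->plug->D
Char 6 ('F'): step: R->2, L=6; F->plug->F->R->F->L->H->refl->G->L'->E->R'->H->plug->H
Char 7 ('F'): step: R->3, L=6; F->plug->F->R->H->L->C->refl->E->L'->G->R'->A->plug->G

Answer: EHBADHG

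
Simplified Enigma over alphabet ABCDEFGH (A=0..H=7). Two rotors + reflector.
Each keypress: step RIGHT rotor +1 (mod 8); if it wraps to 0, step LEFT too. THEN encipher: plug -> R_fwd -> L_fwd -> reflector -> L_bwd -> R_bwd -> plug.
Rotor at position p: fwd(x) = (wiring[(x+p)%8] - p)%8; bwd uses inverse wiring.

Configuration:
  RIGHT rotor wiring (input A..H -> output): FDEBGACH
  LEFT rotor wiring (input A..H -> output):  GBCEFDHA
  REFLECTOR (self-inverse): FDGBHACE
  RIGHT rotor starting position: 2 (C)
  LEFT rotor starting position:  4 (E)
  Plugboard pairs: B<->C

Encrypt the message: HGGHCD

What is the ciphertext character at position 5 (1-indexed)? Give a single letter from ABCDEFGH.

Char 1 ('H'): step: R->3, L=4; H->plug->H->R->B->L->H->refl->E->L'->D->R'->B->plug->C
Char 2 ('G'): step: R->4, L=4; G->plug->G->R->A->L->B->refl->D->L'->C->R'->A->plug->A
Char 3 ('G'): step: R->5, L=4; G->plug->G->R->E->L->C->refl->G->L'->G->R'->E->plug->E
Char 4 ('H'): step: R->6, L=4; H->plug->H->R->C->L->D->refl->B->L'->A->R'->G->plug->G
Char 5 ('C'): step: R->7, L=4; C->plug->B->R->G->L->G->refl->C->L'->E->R'->C->plug->B

B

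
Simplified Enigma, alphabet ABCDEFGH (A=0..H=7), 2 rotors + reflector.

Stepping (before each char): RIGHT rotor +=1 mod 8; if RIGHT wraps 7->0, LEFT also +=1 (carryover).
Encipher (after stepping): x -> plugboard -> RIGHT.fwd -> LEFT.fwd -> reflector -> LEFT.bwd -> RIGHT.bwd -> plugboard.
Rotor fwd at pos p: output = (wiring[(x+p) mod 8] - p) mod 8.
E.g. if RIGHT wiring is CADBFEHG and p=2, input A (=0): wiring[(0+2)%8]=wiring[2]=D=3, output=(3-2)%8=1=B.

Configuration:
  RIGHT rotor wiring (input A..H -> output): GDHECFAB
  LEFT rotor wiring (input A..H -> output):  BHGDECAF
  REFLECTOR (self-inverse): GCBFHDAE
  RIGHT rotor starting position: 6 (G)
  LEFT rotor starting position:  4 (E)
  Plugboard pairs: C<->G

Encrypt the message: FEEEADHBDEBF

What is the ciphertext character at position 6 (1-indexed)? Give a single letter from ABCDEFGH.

Char 1 ('F'): step: R->7, L=4; F->plug->F->R->D->L->B->refl->C->L'->G->R'->G->plug->C
Char 2 ('E'): step: R->0, L->5 (L advanced); E->plug->E->R->C->L->A->refl->G->L'->G->R'->A->plug->A
Char 3 ('E'): step: R->1, L=5; E->plug->E->R->E->L->C->refl->B->L'->F->R'->H->plug->H
Char 4 ('E'): step: R->2, L=5; E->plug->E->R->G->L->G->refl->A->L'->C->R'->B->plug->B
Char 5 ('A'): step: R->3, L=5; A->plug->A->R->B->L->D->refl->F->L'->A->R'->G->plug->C
Char 6 ('D'): step: R->4, L=5; D->plug->D->R->F->L->B->refl->C->L'->E->R'->C->plug->G

G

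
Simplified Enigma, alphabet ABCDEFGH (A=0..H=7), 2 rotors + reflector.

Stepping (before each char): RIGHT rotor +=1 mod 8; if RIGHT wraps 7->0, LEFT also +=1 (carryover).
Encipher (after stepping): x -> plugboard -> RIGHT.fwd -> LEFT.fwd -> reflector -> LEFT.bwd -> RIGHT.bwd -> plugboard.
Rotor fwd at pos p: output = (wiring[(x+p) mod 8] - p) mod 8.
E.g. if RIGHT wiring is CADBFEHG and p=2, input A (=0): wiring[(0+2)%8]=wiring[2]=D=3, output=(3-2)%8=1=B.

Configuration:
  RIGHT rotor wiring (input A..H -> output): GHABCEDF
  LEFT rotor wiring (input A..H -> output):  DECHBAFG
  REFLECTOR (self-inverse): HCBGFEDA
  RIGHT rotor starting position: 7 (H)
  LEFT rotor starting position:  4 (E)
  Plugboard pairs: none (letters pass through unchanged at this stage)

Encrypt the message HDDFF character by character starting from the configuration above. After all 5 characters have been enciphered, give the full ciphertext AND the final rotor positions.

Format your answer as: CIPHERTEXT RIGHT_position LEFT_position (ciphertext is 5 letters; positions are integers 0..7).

Char 1 ('H'): step: R->0, L->5 (L advanced); H->plug->H->R->F->L->F->refl->E->L'->H->R'->B->plug->B
Char 2 ('D'): step: R->1, L=5; D->plug->D->R->B->L->A->refl->H->L'->E->R'->G->plug->G
Char 3 ('D'): step: R->2, L=5; D->plug->D->R->C->L->B->refl->C->L'->G->R'->A->plug->A
Char 4 ('F'): step: R->3, L=5; F->plug->F->R->D->L->G->refl->D->L'->A->R'->D->plug->D
Char 5 ('F'): step: R->4, L=5; F->plug->F->R->D->L->G->refl->D->L'->A->R'->B->plug->B
Final: ciphertext=BGADB, RIGHT=4, LEFT=5

Answer: BGADB 4 5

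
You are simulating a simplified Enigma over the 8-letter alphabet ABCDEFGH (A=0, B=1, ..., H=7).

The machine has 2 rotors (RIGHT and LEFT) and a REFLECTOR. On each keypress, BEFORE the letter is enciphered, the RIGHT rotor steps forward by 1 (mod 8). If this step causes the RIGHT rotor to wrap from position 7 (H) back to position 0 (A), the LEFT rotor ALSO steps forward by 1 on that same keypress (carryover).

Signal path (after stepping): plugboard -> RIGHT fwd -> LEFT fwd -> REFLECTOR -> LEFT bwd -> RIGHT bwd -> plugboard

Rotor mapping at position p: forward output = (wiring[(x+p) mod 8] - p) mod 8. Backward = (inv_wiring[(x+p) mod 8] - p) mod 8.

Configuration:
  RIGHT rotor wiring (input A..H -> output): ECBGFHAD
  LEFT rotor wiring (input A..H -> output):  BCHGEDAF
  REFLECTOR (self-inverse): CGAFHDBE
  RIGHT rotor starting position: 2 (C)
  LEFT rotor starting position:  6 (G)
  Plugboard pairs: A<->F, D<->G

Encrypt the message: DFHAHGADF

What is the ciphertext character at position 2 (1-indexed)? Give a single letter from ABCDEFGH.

Char 1 ('D'): step: R->3, L=6; D->plug->G->R->H->L->F->refl->D->L'->C->R'->B->plug->B
Char 2 ('F'): step: R->4, L=6; F->plug->A->R->B->L->H->refl->E->L'->D->R'->B->plug->B

B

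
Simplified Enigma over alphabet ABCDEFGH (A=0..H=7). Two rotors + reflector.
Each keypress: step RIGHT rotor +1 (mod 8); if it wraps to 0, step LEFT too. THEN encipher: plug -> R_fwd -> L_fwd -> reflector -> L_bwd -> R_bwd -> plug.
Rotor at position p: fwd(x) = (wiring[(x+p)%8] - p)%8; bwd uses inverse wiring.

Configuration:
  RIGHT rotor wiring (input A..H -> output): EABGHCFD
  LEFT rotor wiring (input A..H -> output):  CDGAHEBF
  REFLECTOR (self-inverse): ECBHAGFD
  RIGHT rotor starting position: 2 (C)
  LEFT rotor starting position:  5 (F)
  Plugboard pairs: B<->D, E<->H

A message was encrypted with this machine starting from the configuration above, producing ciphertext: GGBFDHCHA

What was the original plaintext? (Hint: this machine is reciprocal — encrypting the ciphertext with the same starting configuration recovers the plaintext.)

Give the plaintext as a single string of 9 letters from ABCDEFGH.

Answer: CBACHEBAC

Derivation:
Char 1 ('G'): step: R->3, L=5; G->plug->G->R->F->L->B->refl->C->L'->H->R'->C->plug->C
Char 2 ('G'): step: R->4, L=5; G->plug->G->R->F->L->B->refl->C->L'->H->R'->D->plug->B
Char 3 ('B'): step: R->5, L=5; B->plug->D->R->H->L->C->refl->B->L'->F->R'->A->plug->A
Char 4 ('F'): step: R->6, L=5; F->plug->F->R->A->L->H->refl->D->L'->G->R'->C->plug->C
Char 5 ('D'): step: R->7, L=5; D->plug->B->R->F->L->B->refl->C->L'->H->R'->E->plug->H
Char 6 ('H'): step: R->0, L->6 (L advanced); H->plug->E->R->H->L->G->refl->F->L'->D->R'->H->plug->E
Char 7 ('C'): step: R->1, L=6; C->plug->C->R->F->L->C->refl->B->L'->G->R'->D->plug->B
Char 8 ('H'): step: R->2, L=6; H->plug->E->R->D->L->F->refl->G->L'->H->R'->A->plug->A
Char 9 ('A'): step: R->3, L=6; A->plug->A->R->D->L->F->refl->G->L'->H->R'->C->plug->C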